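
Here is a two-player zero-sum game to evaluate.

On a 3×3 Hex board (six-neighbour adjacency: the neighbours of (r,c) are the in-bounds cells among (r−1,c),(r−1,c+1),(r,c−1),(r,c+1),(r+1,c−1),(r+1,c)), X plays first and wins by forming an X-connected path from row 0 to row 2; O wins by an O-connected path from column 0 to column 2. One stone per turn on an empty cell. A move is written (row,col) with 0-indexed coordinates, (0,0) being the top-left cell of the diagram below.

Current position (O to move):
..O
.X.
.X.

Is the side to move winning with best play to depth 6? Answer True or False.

ply 1, O at ..O/.X./.X. | (0,0)=-1→O.O/.X./.X.; (0,1)=+1→.OO/.X./.X.*; (1,0)=-1→..O/OX./.X.; (1,2)=-1→..O/.XO/.X.; (2,0)=-1→..O/.X./OX.; (2,2)=-1→..O/.X./.XO
ply 2, X at .OO/.X./.X. | (0,0)=-1→XOO/.X./.X.*; (1,0)=-1→.OO/XX./.X.; (1,2)=-1→.OO/.XX/.X.; (2,0)=-1→.OO/.X./XX.; (2,2)=-1→.OO/.X./.XX
ply 3, O at XOO/.X./.X. | (1,0)=+1→XOO/OX./.X.*; (1,2)=-1→XOO/.XO/.X.; (2,0)=-1→XOO/.X./OX.; (2,2)=-1→XOO/.X./.XO
ply 4: XOO/OX./.X. is terminal -1 (X); from ..O/.X./.X. depth 6

O winning at [..O/.X./.X.]: True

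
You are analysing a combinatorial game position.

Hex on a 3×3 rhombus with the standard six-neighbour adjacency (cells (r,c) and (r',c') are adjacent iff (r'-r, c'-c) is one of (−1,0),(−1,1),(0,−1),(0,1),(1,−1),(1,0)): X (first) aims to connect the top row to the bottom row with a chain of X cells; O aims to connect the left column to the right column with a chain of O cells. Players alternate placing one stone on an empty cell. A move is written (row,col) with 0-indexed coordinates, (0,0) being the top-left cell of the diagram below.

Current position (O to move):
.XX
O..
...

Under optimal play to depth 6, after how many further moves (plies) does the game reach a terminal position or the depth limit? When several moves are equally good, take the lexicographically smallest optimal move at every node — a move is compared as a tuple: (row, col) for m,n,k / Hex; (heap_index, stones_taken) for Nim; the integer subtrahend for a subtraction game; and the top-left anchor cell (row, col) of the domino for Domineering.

PV length from [.XX/O../...]: 5 plies

p1 O@[.XX/O../...]: (0,0)[OXX/O../...]-1 (1,1)[.XX/OO./...]-1 (1,2)[.XX/O.O/...]-1 (2,0)[.XX/O../O..]-1 (2,1)[.XX/O../.O.]+1* (2,2)[.XX/O../..O]-1
p2 X@[.XX/O../.O.]: (0,0)[XXX/O../.O.]-1* (1,1)[.XX/OX./.O.]-1 (1,2)[.XX/O.X/.O.]-1 (2,0)[.XX/O../XO.]-1 (2,2)[.XX/O../.OX]-1
p3 O@[XXX/O../.O.]: (1,1)[XXX/OO./.O.]+1* (1,2)[XXX/O.O/.O.]+1 (2,0)[XXX/O../OO.]+1 (2,2)[XXX/O../.OO]+1
p4 X@[XXX/OO./.O.]: (1,2)[XXX/OOX/.O.]-1* (2,0)[XXX/OO./XO.]-1 (2,2)[XXX/OO./.OX]-1
p5 O@[XXX/OOX/.O.]: (2,0)[XXX/OOX/OO.]-1 (2,2)[XXX/OOX/.OO]+1*
p6 X@[XXX/OOX/.OO] terminal -1; root [.XX/O../...] d6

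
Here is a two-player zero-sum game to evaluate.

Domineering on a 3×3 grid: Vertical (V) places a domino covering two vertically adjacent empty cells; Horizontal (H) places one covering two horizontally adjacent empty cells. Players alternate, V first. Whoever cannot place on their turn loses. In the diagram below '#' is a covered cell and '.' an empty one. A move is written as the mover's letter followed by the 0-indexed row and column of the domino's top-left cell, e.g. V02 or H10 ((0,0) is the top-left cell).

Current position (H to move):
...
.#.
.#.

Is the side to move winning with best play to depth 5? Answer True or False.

ply 1, H at .../.#./.#. | H00=-1→##./.#./.#.*; H01=-1→.##/.#./.#.
ply 2, V at ##./.#./.#. | V02=+1→###/.##/.#.*; V10=+1→##./##./##.; V12=+1→##./.##/.##
ply 3: ###/.##/.#. is terminal -1 (H); from .../.#./.#. depth 5

H winning at [.../.#./.#.]: False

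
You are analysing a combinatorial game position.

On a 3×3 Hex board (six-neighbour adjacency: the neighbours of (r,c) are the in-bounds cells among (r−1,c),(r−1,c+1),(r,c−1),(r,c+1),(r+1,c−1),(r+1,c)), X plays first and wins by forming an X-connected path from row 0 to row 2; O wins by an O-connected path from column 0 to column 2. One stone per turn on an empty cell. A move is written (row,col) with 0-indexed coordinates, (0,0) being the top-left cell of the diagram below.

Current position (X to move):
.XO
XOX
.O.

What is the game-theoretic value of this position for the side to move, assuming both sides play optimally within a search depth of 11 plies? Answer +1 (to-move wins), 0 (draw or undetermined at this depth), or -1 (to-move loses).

ply 1, X at .XO/XOX/.O. | (0,0)=-1→XXO/XOX/.O.; (2,0)=+1→.XO/XOX/XO.*; (2,2)=-1→.XO/XOX/.OX
ply 2: .XO/XOX/XO. is terminal -1 (O); from .XO/XOX/.O. depth 11

value(.XO/XOX/.O., X) = +1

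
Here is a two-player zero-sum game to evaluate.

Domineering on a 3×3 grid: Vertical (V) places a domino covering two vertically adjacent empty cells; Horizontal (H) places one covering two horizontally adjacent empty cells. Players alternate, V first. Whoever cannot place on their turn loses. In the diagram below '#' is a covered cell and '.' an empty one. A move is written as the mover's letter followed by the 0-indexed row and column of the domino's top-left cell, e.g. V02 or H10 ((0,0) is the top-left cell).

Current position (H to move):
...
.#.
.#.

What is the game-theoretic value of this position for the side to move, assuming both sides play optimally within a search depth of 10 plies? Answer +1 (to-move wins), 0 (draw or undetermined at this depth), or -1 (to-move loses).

value(.../.#./.#., H) = -1

p1 H@[.../.#./.#.]: H00[##./.#./.#.]-1* H01[.##/.#./.#.]-1
p2 V@[##./.#./.#.]: V02[###/.##/.#.]+1* V10[##./##./##.]+1 V12[##./.##/.##]+1
p3 H@[###/.##/.#.] terminal -1; root [.../.#./.#.] d10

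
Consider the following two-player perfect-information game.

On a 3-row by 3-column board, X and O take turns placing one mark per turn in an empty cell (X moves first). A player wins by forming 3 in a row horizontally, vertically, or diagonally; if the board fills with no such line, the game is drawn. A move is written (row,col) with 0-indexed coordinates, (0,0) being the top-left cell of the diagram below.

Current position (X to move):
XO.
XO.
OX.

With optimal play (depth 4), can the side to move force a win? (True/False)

p1 X@[XO./XO./OX.]: (0,2)[XOX/XO./OX.]+0* (1,2)[XO./XOX/OX.]-1 (2,2)[XO./XO./OXX]-1
p2 O@[XOX/XO./OX.]: (1,2)[XOX/XOO/OX.]+0* (2,2)[XOX/XO./OXO]+0
p3 X@[XOX/XOO/OX.]: (2,2)[XOX/XOO/OXX]+0*
p4 O@[XOX/XOO/OXX] terminal +0; root [XO./XO./OX.] d4

X winning at [XO./XO./OX.]: False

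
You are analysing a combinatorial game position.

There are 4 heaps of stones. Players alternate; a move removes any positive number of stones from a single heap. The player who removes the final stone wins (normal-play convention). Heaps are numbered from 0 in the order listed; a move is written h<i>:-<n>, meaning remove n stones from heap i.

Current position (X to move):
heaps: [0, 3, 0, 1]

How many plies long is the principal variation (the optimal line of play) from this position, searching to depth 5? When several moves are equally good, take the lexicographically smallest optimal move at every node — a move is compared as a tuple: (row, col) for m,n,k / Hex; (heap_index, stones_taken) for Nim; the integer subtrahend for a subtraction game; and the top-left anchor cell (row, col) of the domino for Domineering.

ply 1, X at (0,3,0,1) | h1:-1=-1→(0,2,0,1); h1:-2=+1→(0,1,0,1)*; h1:-3=-1→(0,0,0,1); h3:-1=-1→(0,3,0,0)
ply 2, O at (0,1,0,1) | h1:-1=-1→(0,0,0,1)*; h3:-1=-1→(0,1,0,0)
ply 3, X at (0,0,0,1) | h3:-1=+1→(0,0,0,0)*
ply 4: (0,0,0,0) is terminal -1 (O); from (0,3,0,1) depth 5

PV length from [(0,3,0,1)]: 3 plies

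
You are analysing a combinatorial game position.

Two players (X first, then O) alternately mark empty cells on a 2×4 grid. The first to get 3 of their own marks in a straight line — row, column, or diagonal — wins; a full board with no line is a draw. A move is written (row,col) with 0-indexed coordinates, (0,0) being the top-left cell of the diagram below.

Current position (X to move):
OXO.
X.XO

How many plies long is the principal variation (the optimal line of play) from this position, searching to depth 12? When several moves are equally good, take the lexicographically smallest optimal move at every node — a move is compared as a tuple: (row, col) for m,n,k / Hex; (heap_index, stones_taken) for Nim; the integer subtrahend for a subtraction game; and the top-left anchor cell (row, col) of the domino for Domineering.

p1 X@[OXO./X.XO]: (0,3)[OXOX/X.XO]+0 (1,1)[OXO./XXXO]+1*
p2 O@[OXO./XXXO] terminal -1; root [OXO./X.XO] d12

PV length from [OXO./X.XO]: 1 ply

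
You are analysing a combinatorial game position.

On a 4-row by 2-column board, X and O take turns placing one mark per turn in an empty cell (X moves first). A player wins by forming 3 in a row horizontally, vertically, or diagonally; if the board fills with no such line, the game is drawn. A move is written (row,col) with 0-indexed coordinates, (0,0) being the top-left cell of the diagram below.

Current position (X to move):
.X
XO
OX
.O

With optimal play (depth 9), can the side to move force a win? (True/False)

p1 X@[.X/XO/OX/.O]: (0,0)[XX/XO/OX/.O]+0* (3,0)[.X/XO/OX/XO]+0
p2 O@[XX/XO/OX/.O]: (3,0)[XX/XO/OX/OO]+0*
p3 X@[XX/XO/OX/OO] terminal +0; root [.X/XO/OX/.O] d9

X winning at [.X/XO/OX/.O]: False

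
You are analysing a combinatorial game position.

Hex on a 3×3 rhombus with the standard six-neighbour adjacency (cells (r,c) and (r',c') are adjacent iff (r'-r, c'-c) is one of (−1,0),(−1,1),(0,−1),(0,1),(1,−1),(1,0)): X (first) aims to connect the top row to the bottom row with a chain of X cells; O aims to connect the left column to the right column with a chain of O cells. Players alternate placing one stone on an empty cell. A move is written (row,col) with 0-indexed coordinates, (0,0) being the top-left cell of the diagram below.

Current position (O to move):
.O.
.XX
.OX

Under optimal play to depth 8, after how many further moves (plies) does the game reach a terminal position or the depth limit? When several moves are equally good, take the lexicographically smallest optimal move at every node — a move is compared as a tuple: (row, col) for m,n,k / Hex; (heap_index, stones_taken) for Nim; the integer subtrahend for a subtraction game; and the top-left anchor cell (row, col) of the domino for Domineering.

PV length from [.O./.XX/.OX]: 3 plies

p1 O@[.O./.XX/.OX]: (0,0)[OO./.XX/.OX]-1 (0,2)[.OO/.XX/.OX]+1* (1,0)[.O./OXX/.OX]-1 (2,0)[.O./.XX/OOX]-1
p2 X@[.OO/.XX/.OX]: (0,0)[XOO/.XX/.OX]-1* (1,0)[.OO/XXX/.OX]-1 (2,0)[.OO/.XX/XOX]-1
p3 O@[XOO/.XX/.OX]: (1,0)[XOO/OXX/.OX]+1* (2,0)[XOO/.XX/OOX]-1
p4 X@[XOO/OXX/.OX] terminal -1; root [.O./.XX/.OX] d8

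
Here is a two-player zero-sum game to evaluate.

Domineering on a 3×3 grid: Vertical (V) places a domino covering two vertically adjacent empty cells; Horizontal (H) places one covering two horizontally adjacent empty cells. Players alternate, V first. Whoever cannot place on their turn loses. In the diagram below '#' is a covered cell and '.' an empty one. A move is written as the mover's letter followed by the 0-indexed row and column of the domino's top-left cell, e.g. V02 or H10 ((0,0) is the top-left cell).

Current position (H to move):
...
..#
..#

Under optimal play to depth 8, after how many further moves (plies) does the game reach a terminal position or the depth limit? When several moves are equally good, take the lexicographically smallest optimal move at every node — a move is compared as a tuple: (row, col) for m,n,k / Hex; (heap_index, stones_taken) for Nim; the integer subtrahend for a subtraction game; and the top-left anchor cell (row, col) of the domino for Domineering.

PV length from [.../..#/..#]: 1 ply

p1 H@[.../..#/..#]: H00[##./..#/..#]-1 H01[.##/..#/..#]-1 H10[.../###/..#]+1* H20[.../..#/###]-1
p2 V@[.../###/..#] terminal -1; root [.../..#/..#] d8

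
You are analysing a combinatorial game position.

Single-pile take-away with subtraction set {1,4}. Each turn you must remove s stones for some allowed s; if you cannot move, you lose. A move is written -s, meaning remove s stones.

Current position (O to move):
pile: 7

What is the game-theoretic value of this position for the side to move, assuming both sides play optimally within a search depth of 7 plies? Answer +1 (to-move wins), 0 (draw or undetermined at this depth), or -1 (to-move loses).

value(7, O) = -1

ply 1, O at 7 | -1=-1→6*; -4=-1→3
ply 2, X at 6 | -1=+1→5*; -4=+1→2
ply 3, O at 5 | -1=-1→4*; -4=-1→1
ply 4, X at 4 | -1=-1→3; -4=+1→0*
ply 5: 0 is terminal -1 (O); from 7 depth 7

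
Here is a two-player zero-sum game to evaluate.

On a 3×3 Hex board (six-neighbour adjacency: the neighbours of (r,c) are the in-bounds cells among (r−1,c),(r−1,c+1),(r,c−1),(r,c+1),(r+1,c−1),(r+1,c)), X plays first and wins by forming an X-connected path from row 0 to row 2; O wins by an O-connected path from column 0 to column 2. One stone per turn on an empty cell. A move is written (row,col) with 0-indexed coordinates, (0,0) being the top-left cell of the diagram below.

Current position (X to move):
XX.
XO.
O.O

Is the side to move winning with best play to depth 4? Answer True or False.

X winning at [XX./XO./O.O]: False

[XX./XO./O.O] X move#1: (0,2):-1/XXX/XO./O.O*, (1,2):-1/XX./XOX/O.O, (2,1):-1/XX./XO./OXO
[XXX/XO./O.O] O move#2: (1,2):+1/XXX/XOO/O.O*, (2,1):+1/XXX/XO./OOO
[XXX/XOO/O.O] end (terminal -1, X#3); searched XX./XO./O.O to 4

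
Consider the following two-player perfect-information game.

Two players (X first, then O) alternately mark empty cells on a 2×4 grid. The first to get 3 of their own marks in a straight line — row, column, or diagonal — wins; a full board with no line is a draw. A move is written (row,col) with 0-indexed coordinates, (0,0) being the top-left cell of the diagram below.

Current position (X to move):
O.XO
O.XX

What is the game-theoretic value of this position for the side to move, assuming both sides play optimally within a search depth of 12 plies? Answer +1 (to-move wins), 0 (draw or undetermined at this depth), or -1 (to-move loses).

value(O.XO/O.XX, X) = +1

p1 X@[O.XO/O.XX]: (0,1)[OXXO/O.XX]+0 (1,1)[O.XO/OXXX]+1*
p2 O@[O.XO/OXXX] terminal -1; root [O.XO/O.XX] d12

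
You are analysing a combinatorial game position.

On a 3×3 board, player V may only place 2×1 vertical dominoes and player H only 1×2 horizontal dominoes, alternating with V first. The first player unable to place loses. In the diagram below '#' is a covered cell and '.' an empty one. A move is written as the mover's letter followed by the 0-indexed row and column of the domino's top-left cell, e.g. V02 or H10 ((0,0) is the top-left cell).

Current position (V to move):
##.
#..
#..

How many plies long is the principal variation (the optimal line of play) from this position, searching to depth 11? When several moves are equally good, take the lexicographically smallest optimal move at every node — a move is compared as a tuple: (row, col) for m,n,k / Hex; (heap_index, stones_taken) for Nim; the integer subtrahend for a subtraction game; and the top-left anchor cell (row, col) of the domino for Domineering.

[##./#../#..] V move#1: V02:-1/###/#.#/#.., V11:+1/##./##./##.*, V12:+1/##./#.#/#.#
[##./##./##.] end (terminal -1, H#2); searched ##./#../#.. to 11

PV length from [##./#../#..]: 1 ply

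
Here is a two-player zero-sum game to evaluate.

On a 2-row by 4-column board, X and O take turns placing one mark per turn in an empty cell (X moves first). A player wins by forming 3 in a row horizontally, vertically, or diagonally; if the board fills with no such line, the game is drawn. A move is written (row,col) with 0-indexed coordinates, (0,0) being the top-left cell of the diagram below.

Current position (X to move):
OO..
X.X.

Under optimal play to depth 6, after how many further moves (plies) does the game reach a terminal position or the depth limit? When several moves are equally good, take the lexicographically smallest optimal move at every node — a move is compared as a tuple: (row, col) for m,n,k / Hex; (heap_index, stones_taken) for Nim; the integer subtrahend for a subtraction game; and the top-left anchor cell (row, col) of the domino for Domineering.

PV length from [OO../X.X.]: 1 ply

[OO../X.X.] X move#1: (0,2):+0/OOX./X.X., (0,3):-1/OO.X/X.X., (1,1):+1/OO../XXX.*, (1,3):-1/OO../X.XX
[OO../XXX.] end (terminal -1, O#2); searched OO../X.X. to 6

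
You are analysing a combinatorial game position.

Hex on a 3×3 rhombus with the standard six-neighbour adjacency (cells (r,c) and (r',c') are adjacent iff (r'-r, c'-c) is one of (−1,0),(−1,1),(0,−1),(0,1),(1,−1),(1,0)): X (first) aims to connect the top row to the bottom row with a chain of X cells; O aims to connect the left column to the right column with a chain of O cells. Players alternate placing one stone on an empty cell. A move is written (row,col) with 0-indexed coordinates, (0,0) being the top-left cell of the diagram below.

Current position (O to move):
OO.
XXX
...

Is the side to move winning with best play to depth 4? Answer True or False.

p1 O@[OO./XXX/...]: (0,2)[OOO/XXX/...]+1* (2,0)[OO./XXX/O..]-1 (2,1)[OO./XXX/.O.]-1 (2,2)[OO./XXX/..O]-1
p2 X@[OOO/XXX/...] terminal -1; root [OO./XXX/...] d4

O winning at [OO./XXX/...]: True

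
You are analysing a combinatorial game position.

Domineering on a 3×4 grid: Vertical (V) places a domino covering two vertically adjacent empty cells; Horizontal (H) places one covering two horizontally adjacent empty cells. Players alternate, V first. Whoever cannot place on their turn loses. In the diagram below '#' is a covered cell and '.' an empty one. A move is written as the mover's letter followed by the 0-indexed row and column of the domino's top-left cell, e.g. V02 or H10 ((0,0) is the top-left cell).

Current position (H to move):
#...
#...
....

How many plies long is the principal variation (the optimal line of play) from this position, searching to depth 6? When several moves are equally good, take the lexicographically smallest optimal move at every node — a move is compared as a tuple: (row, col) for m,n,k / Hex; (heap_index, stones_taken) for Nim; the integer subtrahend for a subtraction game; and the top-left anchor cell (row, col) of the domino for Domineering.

p1 H@[#.../#.../....]: H01[###./#.../....]-1 H02[#.##/#.../....]-1 H11[#.../###./....]+1* H12[#.../#.##/....]+1 H20[#.../#.../##..]-1 H21[#.../#.../.##.]-1 H22[#.../#.../..##]-1
p2 V@[#.../###./....]: V03[#..#/####/....]-1* V13[#.../####/...#]-1
p3 H@[#..#/####/....]: H01[####/####/....]+1* H20[#..#/####/##..]+1 H21[#..#/####/.##.]+1 H22[#..#/####/..##]+1
p4 V@[####/####/....] terminal -1; root [#.../#.../....] d6

PV length from [#.../#.../....]: 3 plies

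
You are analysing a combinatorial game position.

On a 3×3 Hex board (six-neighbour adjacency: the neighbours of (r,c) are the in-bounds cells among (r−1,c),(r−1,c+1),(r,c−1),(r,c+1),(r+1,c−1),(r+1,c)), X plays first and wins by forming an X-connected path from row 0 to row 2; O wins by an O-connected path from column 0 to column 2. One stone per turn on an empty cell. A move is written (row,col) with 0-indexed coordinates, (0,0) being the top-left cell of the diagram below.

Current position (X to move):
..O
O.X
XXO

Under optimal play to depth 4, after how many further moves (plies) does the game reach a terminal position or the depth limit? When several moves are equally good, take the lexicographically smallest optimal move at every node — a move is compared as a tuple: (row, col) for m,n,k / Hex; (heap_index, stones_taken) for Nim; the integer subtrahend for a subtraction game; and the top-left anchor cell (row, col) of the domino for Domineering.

PV length from [..O/O.X/XXO]: 2 plies

p1 X@[..O/O.X/XXO]: (0,0)[X.O/O.X/XXO]-1* (0,1)[.XO/O.X/XXO]-1 (1,1)[..O/OXX/XXO]-1
p2 O@[X.O/O.X/XXO]: (0,1)[XOO/O.X/XXO]+1* (1,1)[X.O/OOX/XXO]+1
p3 X@[XOO/O.X/XXO] terminal -1; root [..O/O.X/XXO] d4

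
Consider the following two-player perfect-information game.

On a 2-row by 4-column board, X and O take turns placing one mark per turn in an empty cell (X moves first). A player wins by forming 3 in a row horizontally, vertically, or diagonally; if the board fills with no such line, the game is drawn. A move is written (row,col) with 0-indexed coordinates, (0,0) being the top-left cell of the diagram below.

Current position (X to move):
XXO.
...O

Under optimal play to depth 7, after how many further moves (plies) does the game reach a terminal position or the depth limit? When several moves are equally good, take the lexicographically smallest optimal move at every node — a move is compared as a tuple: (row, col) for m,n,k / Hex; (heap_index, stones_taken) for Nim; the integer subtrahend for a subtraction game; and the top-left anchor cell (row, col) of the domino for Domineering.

PV length from [XXO./...O]: 4 plies

p1 X@[XXO./...O]: (0,3)[XXOX/...O]+0* (1,0)[XXO./X..O]+0 (1,1)[XXO./.X.O]+0 (1,2)[XXO./..XO]+0
p2 O@[XXOX/...O]: (1,0)[XXOX/O..O]+0* (1,1)[XXOX/.O.O]+0 (1,2)[XXOX/..OO]+0
p3 X@[XXOX/O..O]: (1,1)[XXOX/OX.O]+0* (1,2)[XXOX/O.XO]+0
p4 O@[XXOX/OX.O]: (1,2)[XXOX/OXOO]+0*
p5 X@[XXOX/OXOO] terminal +0; root [XXO./...O] d7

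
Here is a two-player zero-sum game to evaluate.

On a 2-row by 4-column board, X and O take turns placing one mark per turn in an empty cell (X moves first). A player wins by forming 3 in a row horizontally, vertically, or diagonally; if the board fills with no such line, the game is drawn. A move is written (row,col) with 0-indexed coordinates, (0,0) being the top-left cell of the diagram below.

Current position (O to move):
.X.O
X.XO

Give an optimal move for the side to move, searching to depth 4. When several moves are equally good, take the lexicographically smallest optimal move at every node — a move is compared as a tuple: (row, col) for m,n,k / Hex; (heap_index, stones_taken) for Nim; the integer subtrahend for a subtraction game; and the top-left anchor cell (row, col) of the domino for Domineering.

p1 O@[.X.O/X.XO]: (0,0)[OX.O/X.XO]-1 (0,2)[.XOO/X.XO]-1 (1,1)[.X.O/XOXO]+0*
p2 X@[.X.O/XOXO]: (0,0)[XX.O/XOXO]+0* (0,2)[.XXO/XOXO]+0
p3 O@[XX.O/XOXO]: (0,2)[XXOO/XOXO]+0*
p4 X@[XXOO/XOXO] terminal +0; root [.X.O/X.XO] d4

O's best at [.X.O/X.XO]: (1,1)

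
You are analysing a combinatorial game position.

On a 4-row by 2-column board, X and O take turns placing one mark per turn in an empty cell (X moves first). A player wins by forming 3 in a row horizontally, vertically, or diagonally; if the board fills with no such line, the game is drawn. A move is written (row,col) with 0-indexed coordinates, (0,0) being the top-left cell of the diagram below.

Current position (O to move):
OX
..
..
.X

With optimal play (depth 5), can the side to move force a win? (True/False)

O winning at [OX/../../.X]: False

p1 O@[OX/../../.X]: (1,0)[OX/O./../.X]+0* (1,1)[OX/.O/../.X]+0 (2,0)[OX/../O./.X]+0 (2,1)[OX/../.O/.X]+0 (3,0)[OX/../../OX]+0
p2 X@[OX/O./../.X]: (1,1)[OX/OX/../.X]-1 (2,0)[OX/O./X./.X]+0* (2,1)[OX/O./.X/.X]-1 (3,0)[OX/O./../XX]-1
p3 O@[OX/O./X./.X]: (1,1)[OX/OO/X./.X]+0* (2,1)[OX/O./XO/.X]+0 (3,0)[OX/O./X./OX]+0
p4 X@[OX/OO/X./.X]: (2,1)[OX/OO/XX/.X]+0* (3,0)[OX/OO/X./XX]+0
p5 O@[OX/OO/XX/.X]: (3,0)[OX/OO/XX/OX]+0*
p6 X@[OX/OO/XX/OX] terminal +0; root [OX/../../.X] d5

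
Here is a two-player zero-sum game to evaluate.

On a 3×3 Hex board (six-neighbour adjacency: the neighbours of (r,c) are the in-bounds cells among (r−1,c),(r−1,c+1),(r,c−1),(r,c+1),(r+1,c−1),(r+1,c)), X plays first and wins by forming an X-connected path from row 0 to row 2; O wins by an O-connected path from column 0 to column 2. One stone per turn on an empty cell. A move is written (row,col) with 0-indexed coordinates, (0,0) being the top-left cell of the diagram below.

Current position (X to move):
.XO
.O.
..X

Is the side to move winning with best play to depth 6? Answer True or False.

X winning at [.XO/.O./..X]: False

[.XO/.O./..X] X move#1: (0,0):-1/XXO/.O./..X*, (1,0):-1/.XO/XO./..X, (1,2):-1/.XO/.OX/..X, (2,0):-1/.XO/.O./X.X, (2,1):-1/.XO/.O./.XX
[XXO/.O./..X] O move#2: (1,0):+1/XXO/OO./..X*, (1,2):+1/XXO/.OO/..X, (2,0):+1/XXO/.O./O.X, (2,1):+1/XXO/.O./.OX
[XXO/OO./..X] end (terminal -1, X#3); searched .XO/.O./..X to 6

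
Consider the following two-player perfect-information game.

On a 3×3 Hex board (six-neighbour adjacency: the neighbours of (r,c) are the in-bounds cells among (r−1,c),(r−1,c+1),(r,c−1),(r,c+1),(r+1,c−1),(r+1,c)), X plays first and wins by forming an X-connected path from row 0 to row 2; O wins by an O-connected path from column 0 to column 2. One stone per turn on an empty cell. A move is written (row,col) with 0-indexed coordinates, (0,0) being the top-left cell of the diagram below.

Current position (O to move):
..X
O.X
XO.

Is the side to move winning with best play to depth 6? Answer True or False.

ply 1, O at ..X/O.X/XO. | (0,0)=-1→O.X/O.X/XO.*; (0,1)=-1→.OX/O.X/XO.; (1,1)=-1→..X/OOX/XO.; (2,2)=-1→..X/O.X/XOO
ply 2, X at O.X/O.X/XO. | (0,1)=+1→OXX/O.X/XO.*; (1,1)=+1→O.X/OXX/XO.; (2,2)=+1→O.X/O.X/XOX
ply 3, O at OXX/O.X/XO. | (1,1)=-1→OXX/OOX/XO.*; (2,2)=-1→OXX/O.X/XOO
ply 4, X at OXX/OOX/XO. | (2,2)=+1→OXX/OOX/XOX*
ply 5: OXX/OOX/XOX is terminal -1 (O); from ..X/O.X/XO. depth 6

O winning at [..X/O.X/XO.]: False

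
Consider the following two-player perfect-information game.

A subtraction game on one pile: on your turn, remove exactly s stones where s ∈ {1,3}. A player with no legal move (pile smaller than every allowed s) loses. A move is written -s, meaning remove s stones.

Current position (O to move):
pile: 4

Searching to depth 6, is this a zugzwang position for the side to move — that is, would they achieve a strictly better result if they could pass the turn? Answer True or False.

zugzwang(4, O) = True

[4] O move#1: -1:-1/3*, -3:-1/1
[3] X move#2: -1:+1/2*, -3:+1/0
[2] O move#3: -1:-1/1*
[1] X move#4: -1:+1/0*
[0] end (terminal -1, O#5); searched 4 to 6
if O skipped the turn, X would face:
~ [4] X move#1: -1:-1/3*, -3:-1/1
~ [3] O move#2: -1:+1/2*, -3:+1/0
~ [2] X move#3: -1:-1/1*
~ [1] O move#4: -1:+1/0*
~ [0] end (terminal -1, X#5); searched 4 to 6
compare (O): move=-1 vs pass=+1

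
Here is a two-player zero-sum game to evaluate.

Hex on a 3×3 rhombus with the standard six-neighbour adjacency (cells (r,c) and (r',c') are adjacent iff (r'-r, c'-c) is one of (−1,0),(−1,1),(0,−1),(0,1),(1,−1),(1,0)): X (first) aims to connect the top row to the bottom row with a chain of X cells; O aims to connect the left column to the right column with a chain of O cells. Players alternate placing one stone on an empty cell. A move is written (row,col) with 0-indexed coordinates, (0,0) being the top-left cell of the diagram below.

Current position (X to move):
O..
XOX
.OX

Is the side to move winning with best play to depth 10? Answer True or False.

[O../XOX/.OX] X move#1: (0,1):+1/OX./XOX/.OX*, (0,2):+1/O.X/XOX/.OX, (2,0):+1/O../XOX/XOX
[OX./XOX/.OX] O move#2: (0,2):-1/OXO/XOX/.OX*, (2,0):-1/OX./XOX/OOX
[OXO/XOX/.OX] X move#3: (2,0):+1/OXO/XOX/XOX*
[OXO/XOX/XOX] end (terminal -1, O#4); searched O../XOX/.OX to 10

X winning at [O../XOX/.OX]: True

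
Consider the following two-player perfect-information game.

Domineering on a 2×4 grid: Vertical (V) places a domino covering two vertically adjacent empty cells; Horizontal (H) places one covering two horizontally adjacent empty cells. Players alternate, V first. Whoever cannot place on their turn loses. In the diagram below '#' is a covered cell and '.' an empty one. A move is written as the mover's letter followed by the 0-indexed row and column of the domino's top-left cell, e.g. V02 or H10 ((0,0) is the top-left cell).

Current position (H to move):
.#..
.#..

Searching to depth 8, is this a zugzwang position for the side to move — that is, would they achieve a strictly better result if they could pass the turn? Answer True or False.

[.#../.#..] H move#1: H02:+1/.###/.#..*, H12:+1/.#../.###
[.###/.#..] V move#2: V00:-1/####/##..*
[####/##..] H move#3: H12:+1/####/####*
[####/####] end (terminal -1, V#4); searched .#../.#.. to 8
if H skipped the turn, V would face:
~ [.#../.#..] V move#1: V00:-1/##../##.., V02:+1/.##./.##.*, V03:+1/.#.#/.#.#
~ [.##./.##.] end (terminal -1, H#2); searched .#../.#.. to 8
compare (H): move=+1 vs pass=-1

zugzwang(.#../.#.., H) = False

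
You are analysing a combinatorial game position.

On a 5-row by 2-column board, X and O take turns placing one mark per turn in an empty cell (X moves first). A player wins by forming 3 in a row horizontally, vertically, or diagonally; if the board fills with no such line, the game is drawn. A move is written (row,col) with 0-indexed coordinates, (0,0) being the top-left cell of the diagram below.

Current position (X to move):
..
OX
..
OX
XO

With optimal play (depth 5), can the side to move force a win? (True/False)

X winning at [../OX/../OX/XO]: True

p1 X@[../OX/../OX/XO]: (0,0)[X./OX/../OX/XO]-1 (0,1)[.X/OX/../OX/XO]-1 (2,0)[../OX/X./OX/XO]+0 (2,1)[../OX/.X/OX/XO]+1*
p2 O@[../OX/.X/OX/XO] terminal -1; root [../OX/../OX/XO] d5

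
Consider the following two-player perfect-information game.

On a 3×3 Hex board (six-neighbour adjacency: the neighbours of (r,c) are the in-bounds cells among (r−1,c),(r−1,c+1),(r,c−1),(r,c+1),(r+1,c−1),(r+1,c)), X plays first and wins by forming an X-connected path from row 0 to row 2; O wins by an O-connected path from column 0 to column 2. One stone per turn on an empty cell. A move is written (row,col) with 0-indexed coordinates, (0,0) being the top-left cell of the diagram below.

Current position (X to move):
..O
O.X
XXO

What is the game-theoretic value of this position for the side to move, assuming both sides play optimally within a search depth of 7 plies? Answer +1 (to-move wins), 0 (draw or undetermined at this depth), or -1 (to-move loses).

p1 X@[..O/O.X/XXO]: (0,0)[X.O/O.X/XXO]-1* (0,1)[.XO/O.X/XXO]-1 (1,1)[..O/OXX/XXO]-1
p2 O@[X.O/O.X/XXO]: (0,1)[XOO/O.X/XXO]+1* (1,1)[X.O/OOX/XXO]+1
p3 X@[XOO/O.X/XXO] terminal -1; root [..O/O.X/XXO] d7

value(..O/O.X/XXO, X) = -1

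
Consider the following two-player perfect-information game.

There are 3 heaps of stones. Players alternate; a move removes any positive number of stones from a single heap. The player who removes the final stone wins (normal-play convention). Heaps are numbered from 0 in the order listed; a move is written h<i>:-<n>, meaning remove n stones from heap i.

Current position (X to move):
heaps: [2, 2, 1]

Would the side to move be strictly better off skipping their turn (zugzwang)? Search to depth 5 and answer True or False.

[(2,2,1)] X move#1: h0:-1:-1/(1,2,1), h0:-2:-1/(0,2,1), h1:-1:-1/(2,1,1), h1:-2:-1/(2,0,1), h2:-1:+1/(2,2,0)*
[(2,2,0)] O move#2: h0:-1:-1/(1,2,0)*, h0:-2:-1/(0,2,0), h1:-1:-1/(2,1,0), h1:-2:-1/(2,0,0)
[(1,2,0)] X move#3: h0:-1:-1/(0,2,0), h1:-1:+1/(1,1,0)*, h1:-2:-1/(1,0,0)
[(1,1,0)] O move#4: h0:-1:-1/(0,1,0)*, h1:-1:-1/(1,0,0)
[(0,1,0)] X move#5: h1:-1:+1/(0,0,0)*
[(0,0,0)] end (terminal -1, O#6); searched (2,2,1) to 5
suppose X passes — search the same position with O to move:
pass> [(2,2,1)] O move#1: h0:-1:-1/(1,2,1), h0:-2:-1/(0,2,1), h1:-1:-1/(2,1,1), h1:-2:-1/(2,0,1), h2:-1:+1/(2,2,0)*
pass> [(2,2,0)] X move#2: h0:-1:-1/(1,2,0)*, h0:-2:-1/(0,2,0), h1:-1:-1/(2,1,0), h1:-2:-1/(2,0,0)
pass> [(1,2,0)] O move#3: h0:-1:-1/(0,2,0), h1:-1:+1/(1,1,0)*, h1:-2:-1/(1,0,0)
pass> [(1,1,0)] X move#4: h0:-1:-1/(0,1,0)*, h1:-1:-1/(1,0,0)
pass> [(0,1,0)] O move#5: h1:-1:+1/(0,0,0)*
pass> [(0,0,0)] end (terminal -1, X#6); searched (2,2,1) to 5
for X: play +1, pass -1

zugzwang((2,2,1), X) = False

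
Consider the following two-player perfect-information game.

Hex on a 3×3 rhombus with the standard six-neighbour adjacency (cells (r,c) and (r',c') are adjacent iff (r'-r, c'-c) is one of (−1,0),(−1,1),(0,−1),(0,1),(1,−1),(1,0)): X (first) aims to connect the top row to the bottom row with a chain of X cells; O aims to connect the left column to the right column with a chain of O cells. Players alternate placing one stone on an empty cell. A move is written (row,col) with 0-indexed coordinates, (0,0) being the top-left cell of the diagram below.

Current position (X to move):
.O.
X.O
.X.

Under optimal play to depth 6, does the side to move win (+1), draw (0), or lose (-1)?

[.O./X.O/.X.] X move#1: (0,0):+1/XO./X.O/.X.*, (0,2):-1/.OX/X.O/.X., (1,1):+1/.O./XXO/.X., (2,0):-1/.O./X.O/XX., (2,2):-1/.O./X.O/.XX
[XO./X.O/.X.] O move#2: (0,2):-1/XOO/X.O/.X.*, (1,1):-1/XO./XOO/.X., (2,0):-1/XO./X.O/OX., (2,2):-1/XO./X.O/.XO
[XOO/X.O/.X.] X move#3: (1,1):+1/XOO/XXO/.X.*, (2,0):+1/XOO/X.O/XX., (2,2):+1/XOO/X.O/.XX
[XOO/XXO/.X.] end (terminal -1, O#4); searched .O./X.O/.X. to 6

value(.O./X.O/.X., X) = +1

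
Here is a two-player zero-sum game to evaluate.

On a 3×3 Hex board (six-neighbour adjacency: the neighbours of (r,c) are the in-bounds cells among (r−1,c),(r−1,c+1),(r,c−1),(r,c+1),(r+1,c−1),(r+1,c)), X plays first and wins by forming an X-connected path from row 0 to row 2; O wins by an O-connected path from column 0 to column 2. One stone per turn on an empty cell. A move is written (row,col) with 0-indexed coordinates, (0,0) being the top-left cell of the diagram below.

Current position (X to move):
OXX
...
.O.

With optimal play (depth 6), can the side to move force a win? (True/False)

ply 1, X at OXX/.../.O. | (1,0)=-1→OXX/X../.O.; (1,1)=-1→OXX/.X./.O.; (1,2)=+1→OXX/..X/.O.*; (2,0)=+1→OXX/.../XO.; (2,2)=+1→OXX/.../.OX
ply 2, O at OXX/..X/.O. | (1,0)=-1→OXX/O.X/.O.*; (1,1)=-1→OXX/.OX/.O.; (2,0)=-1→OXX/..X/OO.; (2,2)=-1→OXX/..X/.OO
ply 3, X at OXX/O.X/.O. | (1,1)=+1→OXX/OXX/.O.*; (2,0)=+1→OXX/O.X/XO.; (2,2)=+1→OXX/O.X/.OX
ply 4, O at OXX/OXX/.O. | (2,0)=-1→OXX/OXX/OO.*; (2,2)=-1→OXX/OXX/.OO
ply 5, X at OXX/OXX/OO. | (2,2)=+1→OXX/OXX/OOX*
ply 6: OXX/OXX/OOX is terminal -1 (O); from OXX/.../.O. depth 6

X winning at [OXX/.../.O.]: True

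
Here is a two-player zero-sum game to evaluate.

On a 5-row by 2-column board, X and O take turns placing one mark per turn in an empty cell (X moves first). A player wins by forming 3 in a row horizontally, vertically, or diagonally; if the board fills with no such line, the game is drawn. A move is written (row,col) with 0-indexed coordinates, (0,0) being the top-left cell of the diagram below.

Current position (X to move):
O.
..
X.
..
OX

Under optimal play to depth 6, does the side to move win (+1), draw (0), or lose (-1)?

value(O./../X./../OX, X) = 0

p1 X@[O./../X./../OX]: (0,1)[OX/../X./../OX]+0* (1,0)[O./X./X./../OX]+0 (1,1)[O./.X/X./../OX]+0 (2,1)[O./../XX/../OX]+0 (3,0)[O./../X./X./OX]+0 (3,1)[O./../X./.X/OX]+0
p2 O@[OX/../X./../OX]: (1,0)[OX/O./X./../OX]-1 (1,1)[OX/.O/X./../OX]+0* (2,1)[OX/../XO/../OX]+0 (3,0)[OX/../X./O./OX]-1 (3,1)[OX/../X./.O/OX]+0
p3 X@[OX/.O/X./../OX]: (1,0)[OX/XO/X./../OX]+0* (2,1)[OX/.O/XX/../OX]+0 (3,0)[OX/.O/X./X./OX]+0 (3,1)[OX/.O/X./.X/OX]+0
p4 O@[OX/XO/X./../OX]: (2,1)[OX/XO/XO/../OX]-1 (3,0)[OX/XO/X./O./OX]+0* (3,1)[OX/XO/X./.O/OX]-1
p5 X@[OX/XO/X./O./OX]: (2,1)[OX/XO/XX/O./OX]+0* (3,1)[OX/XO/X./OX/OX]+0
p6 O@[OX/XO/XX/O./OX]: (3,1)[OX/XO/XX/OO/OX]+0*
p7 X@[OX/XO/XX/OO/OX] terminal +0; root [O./../X./../OX] d6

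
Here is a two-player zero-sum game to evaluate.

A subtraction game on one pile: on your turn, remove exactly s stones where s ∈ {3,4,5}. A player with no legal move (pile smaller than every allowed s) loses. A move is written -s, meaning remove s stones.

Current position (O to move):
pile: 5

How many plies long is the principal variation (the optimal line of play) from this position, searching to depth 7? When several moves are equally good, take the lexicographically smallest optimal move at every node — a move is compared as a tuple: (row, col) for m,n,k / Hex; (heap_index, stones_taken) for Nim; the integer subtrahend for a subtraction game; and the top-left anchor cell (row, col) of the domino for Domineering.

[5] O move#1: -3:+1/2*, -4:+1/1, -5:+1/0
[2] end (terminal -1, X#2); searched 5 to 7

PV length from [5]: 1 ply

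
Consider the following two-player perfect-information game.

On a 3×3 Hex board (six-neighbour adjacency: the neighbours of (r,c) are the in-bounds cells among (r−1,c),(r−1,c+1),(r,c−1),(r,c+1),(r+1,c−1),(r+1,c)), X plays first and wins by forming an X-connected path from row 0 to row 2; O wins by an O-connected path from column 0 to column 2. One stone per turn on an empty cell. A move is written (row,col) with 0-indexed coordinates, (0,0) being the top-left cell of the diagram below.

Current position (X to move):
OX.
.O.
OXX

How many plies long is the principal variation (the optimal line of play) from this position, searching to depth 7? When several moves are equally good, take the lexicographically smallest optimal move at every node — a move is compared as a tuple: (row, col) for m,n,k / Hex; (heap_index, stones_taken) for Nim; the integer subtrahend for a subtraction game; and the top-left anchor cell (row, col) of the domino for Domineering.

PV length from [OX./.O./OXX]: 2 plies

p1 X@[OX./.O./OXX]: (0,2)[OXX/.O./OXX]-1* (1,0)[OX./XO./OXX]-1 (1,2)[OX./.OX/OXX]-1
p2 O@[OXX/.O./OXX]: (1,0)[OXX/OO./OXX]-1 (1,2)[OXX/.OO/OXX]+1*
p3 X@[OXX/.OO/OXX] terminal -1; root [OX./.O./OXX] d7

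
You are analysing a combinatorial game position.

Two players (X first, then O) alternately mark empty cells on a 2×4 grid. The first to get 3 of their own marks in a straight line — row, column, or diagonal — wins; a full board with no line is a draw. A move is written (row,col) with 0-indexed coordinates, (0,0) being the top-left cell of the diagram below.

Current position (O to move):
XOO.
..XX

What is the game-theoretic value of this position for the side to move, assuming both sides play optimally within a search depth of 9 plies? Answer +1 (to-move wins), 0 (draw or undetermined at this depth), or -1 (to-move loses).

value(XOO./..XX, O) = +1

p1 O@[XOO./..XX]: (0,3)[XOOO/..XX]+1* (1,0)[XOO./O.XX]-1 (1,1)[XOO./.OXX]+0
p2 X@[XOOO/..XX] terminal -1; root [XOO./..XX] d9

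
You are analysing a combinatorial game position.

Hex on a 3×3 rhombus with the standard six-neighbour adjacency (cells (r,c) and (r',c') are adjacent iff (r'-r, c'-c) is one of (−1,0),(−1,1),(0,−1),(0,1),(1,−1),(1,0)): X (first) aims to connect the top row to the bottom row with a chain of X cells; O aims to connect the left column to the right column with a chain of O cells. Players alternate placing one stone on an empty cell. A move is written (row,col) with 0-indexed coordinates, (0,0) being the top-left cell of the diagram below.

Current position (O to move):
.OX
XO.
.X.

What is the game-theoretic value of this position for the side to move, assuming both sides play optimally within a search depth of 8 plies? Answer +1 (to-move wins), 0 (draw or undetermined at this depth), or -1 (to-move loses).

p1 O@[.OX/XO./.X.]: (0,0)[OOX/XO./.X.]-1 (1,2)[.OX/XOO/.X.]+1* (2,0)[.OX/XO./OX.]-1 (2,2)[.OX/XO./.XO]-1
p2 X@[.OX/XOO/.X.]: (0,0)[XOX/XOO/.X.]-1* (2,0)[.OX/XOO/XX.]-1 (2,2)[.OX/XOO/.XX]-1
p3 O@[XOX/XOO/.X.]: (2,0)[XOX/XOO/OX.]+1* (2,2)[XOX/XOO/.XO]-1
p4 X@[XOX/XOO/OX.] terminal -1; root [.OX/XO./.X.] d8

value(.OX/XO./.X., O) = +1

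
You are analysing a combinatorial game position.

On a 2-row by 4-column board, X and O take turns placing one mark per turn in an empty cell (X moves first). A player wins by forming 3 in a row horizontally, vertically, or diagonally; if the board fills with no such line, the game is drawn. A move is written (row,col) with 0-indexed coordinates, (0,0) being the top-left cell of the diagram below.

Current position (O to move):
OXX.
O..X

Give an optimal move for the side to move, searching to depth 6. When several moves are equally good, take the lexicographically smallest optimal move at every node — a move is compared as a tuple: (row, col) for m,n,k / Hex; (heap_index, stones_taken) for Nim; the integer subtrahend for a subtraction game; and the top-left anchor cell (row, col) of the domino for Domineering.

O's best at [OXX./O..X]: (0,3)

p1 O@[OXX./O..X]: (0,3)[OXXO/O..X]+0* (1,1)[OXX./OO.X]-1 (1,2)[OXX./O.OX]-1
p2 X@[OXXO/O..X]: (1,1)[OXXO/OX.X]+0* (1,2)[OXXO/O.XX]+0
p3 O@[OXXO/OX.X]: (1,2)[OXXO/OXOX]+0*
p4 X@[OXXO/OXOX] terminal +0; root [OXX./O..X] d6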